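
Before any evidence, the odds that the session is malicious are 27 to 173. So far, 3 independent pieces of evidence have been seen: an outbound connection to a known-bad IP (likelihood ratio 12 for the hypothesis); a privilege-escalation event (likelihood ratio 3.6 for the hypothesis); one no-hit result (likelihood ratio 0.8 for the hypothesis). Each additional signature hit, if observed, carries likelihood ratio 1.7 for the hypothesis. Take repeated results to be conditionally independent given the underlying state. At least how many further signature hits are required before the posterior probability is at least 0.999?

10

Prior odds = 27/173.
Combined Bayes factor of the evidence already in hand = 12 × 3.6 × 0.8 = 34.56.
Odds after that evidence = (27/173) × 34.56 = 23328/4325.
Target odds = 0.999/0.001 = 999.
Need 1.7ⁿ ≥ 999 ÷ (23328/4325) = 160025/864.
1.7⁹ ≈118.588 falls short of 160025/864 but 1.7¹⁰ ≈201.599 reaches it, so n = 10.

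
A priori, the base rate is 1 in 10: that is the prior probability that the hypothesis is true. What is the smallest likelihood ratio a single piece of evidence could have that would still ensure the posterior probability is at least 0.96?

Prior odds = 0.1/0.9 = 1/9.
Target odds = 0.96/0.04 = 24.
Required Bayes factor = 24 ÷ (1/9) = 216.

216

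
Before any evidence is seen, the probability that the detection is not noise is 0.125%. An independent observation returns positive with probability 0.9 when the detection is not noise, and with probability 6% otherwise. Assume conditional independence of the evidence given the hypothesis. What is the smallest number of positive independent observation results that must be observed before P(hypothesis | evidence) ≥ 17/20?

Prior odds: 0.00125 ÷ 0.99875 = 1/799.
Likelihood ratio of a positive result = 0.9/0.06 = 15.
Target odds: 0.85 ÷ 0.15 = 17/3.
Need (1/799) × 15ⁿ ≥ 17/3, i.e. 15ⁿ ≥ 13583/3.
15³ = 3375 falls short of 13583/3 but 15⁴ = 50625 reaches it, so n = 4.

4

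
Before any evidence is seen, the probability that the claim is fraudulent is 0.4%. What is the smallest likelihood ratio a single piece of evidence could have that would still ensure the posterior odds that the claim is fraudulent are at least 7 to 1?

Prior odds = 0.004/0.996 = 1/249.
Target odds = 7.
Required Bayes factor = 7 ÷ (1/249) = 1743.

1743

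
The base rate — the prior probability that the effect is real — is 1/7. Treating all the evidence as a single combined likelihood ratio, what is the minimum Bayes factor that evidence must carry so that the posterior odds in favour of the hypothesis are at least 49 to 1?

294

Prior odds = (1/7)/(6/7) = 1/6.
Target odds = 49.
Required Bayes factor = 49 ÷ (1/6) = 294.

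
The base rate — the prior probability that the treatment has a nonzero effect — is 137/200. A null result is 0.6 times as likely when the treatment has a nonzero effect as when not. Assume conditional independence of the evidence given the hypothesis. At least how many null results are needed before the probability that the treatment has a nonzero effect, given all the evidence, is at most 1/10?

6

Prior odds = 0.685/0.315 = 137/63.
Likelihood ratio per null result = 0.6.
Target odds: 0.1 ÷ 0.9 = 1/9.
Require 0.6ⁿ ≤ 1/9 ÷ (137/63) = 7/137.
0.6⁵ = 0.07776 is still above 7/137 but 0.6⁶ = 729/15625 is at or below it, so n = 6.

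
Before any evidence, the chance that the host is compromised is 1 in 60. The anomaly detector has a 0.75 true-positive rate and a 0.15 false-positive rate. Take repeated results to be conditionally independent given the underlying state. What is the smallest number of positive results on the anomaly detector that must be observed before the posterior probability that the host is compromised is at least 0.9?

Prior odds: (1/60) ÷ (59/60) = 1/59.
Likelihood ratio of a positive result = 0.75/0.15 = 5.
Target posterior odds = 0.9/0.1 = 9.
Require 5ⁿ ≥ 9 ÷ (1/59) = 531.
5³ = 125 falls short of 531 but 5⁴ = 625 reaches it, so n = 4.

4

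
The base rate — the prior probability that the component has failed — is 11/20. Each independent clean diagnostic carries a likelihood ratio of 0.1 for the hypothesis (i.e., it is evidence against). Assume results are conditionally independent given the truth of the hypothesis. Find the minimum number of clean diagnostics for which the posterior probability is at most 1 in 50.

Prior odds = 0.55/0.45 = 11/9.
Likelihood ratio per clean diagnostic = 0.1.
Target posterior odds = 0.02/0.98 = 1/49.
Require 0.1ⁿ ≤ 1/49 ÷ (11/9) = 9/539.
0.1¹ = 0.1 is still above 9/539 but 0.1² = 0.01 is at or below it, so n = 2.

2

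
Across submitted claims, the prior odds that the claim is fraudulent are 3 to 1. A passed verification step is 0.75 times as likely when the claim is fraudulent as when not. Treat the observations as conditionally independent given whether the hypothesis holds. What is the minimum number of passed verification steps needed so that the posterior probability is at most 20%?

9

Prior odds = 3.
Likelihood ratio per passed verification step = 0.75.
Target posterior odds = 0.2/0.8 = 0.25.
Require 0.75ⁿ ≤ 0.25 ÷ 3 = 1/12.
0.75⁸ = 6561/65536 is still above 1/12 but 0.75⁹ = 19683/262144 is at or below it, so n = 9.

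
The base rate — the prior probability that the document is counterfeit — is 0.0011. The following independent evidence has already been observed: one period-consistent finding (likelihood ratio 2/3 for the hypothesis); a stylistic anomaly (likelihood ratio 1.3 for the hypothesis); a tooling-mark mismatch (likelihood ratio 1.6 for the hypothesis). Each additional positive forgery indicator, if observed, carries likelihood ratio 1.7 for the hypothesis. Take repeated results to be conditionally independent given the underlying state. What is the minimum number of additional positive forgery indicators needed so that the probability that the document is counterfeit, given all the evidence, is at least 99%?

21

Prior odds = 0.0011/0.9989 = 11/9989.
Combined Bayes factor of the evidence already in hand = (2/3) × 1.3 × 1.6 = 104/75.
Odds after that evidence = (11/9989) × 104/75 = 1144/749175.
Target odds = 0.99/0.01 = 99.
Need 1.7ⁿ ≥ 99 ÷ (1144/749175) = 6742575/104.
1.7²⁰ ≈40642.3 falls short of 6742575/104 but 1.7²¹ ≈69091.9 reaches it, so n = 21.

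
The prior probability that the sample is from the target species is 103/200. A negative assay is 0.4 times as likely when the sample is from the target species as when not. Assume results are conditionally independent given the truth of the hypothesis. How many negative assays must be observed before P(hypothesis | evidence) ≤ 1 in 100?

6

Prior odds: 0.515 ÷ 0.485 = 103/97.
Likelihood ratio per negative assay = 0.4.
Target odds: 0.01 ÷ 0.99 = 1/99.
Require 0.4ⁿ ≤ 1/99 ÷ (103/97) = 97/10197.
0.4⁵ = 0.01024 is still above 97/10197 but 0.4⁶ = 64/15625 is at or below it, so n = 6.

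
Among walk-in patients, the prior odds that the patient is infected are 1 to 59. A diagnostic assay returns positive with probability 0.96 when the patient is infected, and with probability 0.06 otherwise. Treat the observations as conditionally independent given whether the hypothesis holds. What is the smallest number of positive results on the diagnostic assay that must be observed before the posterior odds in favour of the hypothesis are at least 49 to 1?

Prior odds = 1/59.
Likelihood ratio of a positive result = 0.96/0.06 = 16.
Target odds = 49.
Need (1/59) × 16ⁿ ≥ 49, i.e. 16ⁿ ≥ 2891.
16² = 256 falls short of 2891 but 16³ = 4096 reaches it, so n = 3.

3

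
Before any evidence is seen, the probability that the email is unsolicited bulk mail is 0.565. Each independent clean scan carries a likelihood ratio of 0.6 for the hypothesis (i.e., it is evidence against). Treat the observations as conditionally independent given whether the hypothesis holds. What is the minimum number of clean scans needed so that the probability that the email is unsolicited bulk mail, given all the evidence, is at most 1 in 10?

Prior odds: 0.565 ÷ 0.435 = 113/87.
Likelihood ratio per clean scan = 0.6.
Target posterior odds = 0.1/0.9 = 1/9.
Require 0.6ⁿ ≤ 1/9 ÷ (113/87) = 29/339.
0.6⁴ = 0.1296 is still above 29/339 but 0.6⁵ = 0.07776 is at or below it, so n = 5.

5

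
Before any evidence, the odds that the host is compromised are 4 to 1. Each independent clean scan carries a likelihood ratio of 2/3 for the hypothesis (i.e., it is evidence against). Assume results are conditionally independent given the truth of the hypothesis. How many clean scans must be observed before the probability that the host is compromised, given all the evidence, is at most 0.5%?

17

Prior odds = 4.
Likelihood ratio per clean scan = 2/3.
Target posterior odds = 0.005/0.995 = 1/199.
Need 4 × (2/3)ⁿ ≤ 1/199, i.e. (2/3)ⁿ ≤ 1/796.
(2/3)¹⁶ = 65536/43046721 is still above 1/796 but (2/3)¹⁷ = 131072/129140163 is at or below it, so n = 17.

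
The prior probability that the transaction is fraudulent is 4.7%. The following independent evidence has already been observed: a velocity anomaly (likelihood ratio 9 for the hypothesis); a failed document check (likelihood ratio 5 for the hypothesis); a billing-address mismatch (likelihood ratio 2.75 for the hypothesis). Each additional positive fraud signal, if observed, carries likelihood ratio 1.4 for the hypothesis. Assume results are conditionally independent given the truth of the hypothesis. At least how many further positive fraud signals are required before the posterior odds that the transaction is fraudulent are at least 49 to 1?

Prior odds = 0.047/0.953 = 47/953.
Combined Bayes factor of the evidence already in hand = 9 × 5 × 2.75 = 123.75.
Odds after that evidence = (47/953) × 123.75 = 23265/3812.
Target odds = 49.
Need 1.4ⁿ ≥ 49 ÷ (23265/3812) = 186788/23265.
1.4⁶ = 117649/15625 falls short of 186788/23265 but 1.4⁷ = 823543/78125 reaches it, so n = 7.

7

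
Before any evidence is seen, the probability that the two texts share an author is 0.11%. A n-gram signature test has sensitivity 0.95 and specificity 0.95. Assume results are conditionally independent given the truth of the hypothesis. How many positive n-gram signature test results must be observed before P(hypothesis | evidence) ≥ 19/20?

Prior odds: 0.0011 ÷ 0.9989 = 11/9989.
False-positive rate = 1 − 0.95 = 0.05; likelihood ratio of a positive = 0.95/0.05 = 19.
Target posterior odds = 0.95/0.05 = 19.
Need (11/9989) × 19ⁿ ≥ 19, i.e. 19ⁿ ≥ 189791/11.
19³ = 6859 falls short of 189791/11 but 19⁴ = 130321 reaches it, so n = 4.

4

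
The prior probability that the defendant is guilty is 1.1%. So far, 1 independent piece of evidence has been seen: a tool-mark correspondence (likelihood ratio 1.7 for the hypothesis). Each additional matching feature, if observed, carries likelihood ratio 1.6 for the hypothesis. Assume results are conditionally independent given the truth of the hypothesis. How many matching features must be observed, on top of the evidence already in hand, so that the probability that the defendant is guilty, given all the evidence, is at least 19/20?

Prior odds = 0.011/0.989 = 11/989.
Bayes factor of the evidence already in hand = 1.7.
Odds after that evidence = (11/989) × 1.7 = 187/9890.
Target odds = 0.95/0.05 = 19.
Need 1.6ⁿ ≥ 19 ÷ (187/9890) = 187910/187.
1.6¹⁴ ≈720.576 falls short of 187910/187 but 1.6¹⁵ ≈1152.92 reaches it, so n = 15.

15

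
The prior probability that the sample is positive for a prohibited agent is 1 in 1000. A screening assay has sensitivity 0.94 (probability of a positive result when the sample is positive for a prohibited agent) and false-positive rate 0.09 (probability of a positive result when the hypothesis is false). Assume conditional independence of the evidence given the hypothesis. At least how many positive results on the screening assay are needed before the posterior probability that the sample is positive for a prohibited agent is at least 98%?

5

Prior odds: 0.001 ÷ 0.999 = 1/999.
Likelihood ratio of a positive result = 0.94/0.09 = 94/9.
Target odds: 0.98 ÷ 0.02 = 49.
Require (94/9)ⁿ ≥ 49 ÷ (1/999) = 48951.
(94/9)⁴ = 78074896/6561 falls short of 48951 but (94/9)⁵ ≈124287 reaches it, so n = 5.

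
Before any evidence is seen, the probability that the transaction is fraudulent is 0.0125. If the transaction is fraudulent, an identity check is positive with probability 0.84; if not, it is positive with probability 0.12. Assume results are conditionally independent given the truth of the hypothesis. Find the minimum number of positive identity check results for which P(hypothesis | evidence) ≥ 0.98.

Prior odds: 0.0125 ÷ 0.9875 = 1/79.
Likelihood ratio of a positive = 0.84/0.12 = 7.
Target odds: 0.98 ÷ 0.02 = 49.
Require 7ⁿ ≥ 49 ÷ (1/79) = 3871.
7⁴ = 2401 falls short of 3871 but 7⁵ = 16807 reaches it, so n = 5.

5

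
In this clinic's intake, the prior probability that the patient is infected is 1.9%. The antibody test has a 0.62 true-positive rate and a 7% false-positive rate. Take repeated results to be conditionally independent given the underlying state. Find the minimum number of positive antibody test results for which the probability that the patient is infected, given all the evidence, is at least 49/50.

4

Prior odds = 0.019/0.981 = 19/981.
Likelihood ratio of a positive result = 0.62/0.07 = 62/7.
Target odds: 0.98 ÷ 0.02 = 49.
Require (62/7)ⁿ ≥ 49 ÷ (19/981) = 48069/19.
(62/7)³ = 238328/343 falls short of 48069/19 but (62/7)⁴ = 14776336/2401 reaches it, so n = 4.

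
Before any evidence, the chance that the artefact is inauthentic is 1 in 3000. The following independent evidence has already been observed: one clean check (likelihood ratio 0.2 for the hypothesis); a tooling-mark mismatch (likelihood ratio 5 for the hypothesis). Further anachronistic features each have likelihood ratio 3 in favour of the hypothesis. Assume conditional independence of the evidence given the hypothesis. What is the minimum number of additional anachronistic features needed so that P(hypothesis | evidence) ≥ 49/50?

Prior odds = (1/3000)/(2999/3000) = 1/2999.
Combined Bayes factor of the evidence already in hand = 0.2 × 5 = 1.
Odds after that evidence = (1/2999) × 1 = 1/2999.
Target odds = 0.98/0.02 = 49.
Need 3ⁿ ≥ 49 ÷ (1/2999) = 146951.
3¹⁰ = 59049 falls short of 146951 but 3¹¹ = 177147 reaches it, so n = 11.

11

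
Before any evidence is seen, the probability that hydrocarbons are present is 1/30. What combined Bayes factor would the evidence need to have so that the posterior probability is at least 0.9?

261

Prior odds = (1/30)/(29/30) = 1/29.
Target odds = 0.9/0.1 = 9.
Required Bayes factor = 9 ÷ (1/29) = 261.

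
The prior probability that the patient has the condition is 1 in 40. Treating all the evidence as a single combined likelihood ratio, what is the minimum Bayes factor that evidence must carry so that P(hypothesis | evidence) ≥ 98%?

1911

Prior odds = 0.025/0.975 = 1/39.
Target odds = 0.98/0.02 = 49.
Required Bayes factor = 49 ÷ (1/39) = 1911.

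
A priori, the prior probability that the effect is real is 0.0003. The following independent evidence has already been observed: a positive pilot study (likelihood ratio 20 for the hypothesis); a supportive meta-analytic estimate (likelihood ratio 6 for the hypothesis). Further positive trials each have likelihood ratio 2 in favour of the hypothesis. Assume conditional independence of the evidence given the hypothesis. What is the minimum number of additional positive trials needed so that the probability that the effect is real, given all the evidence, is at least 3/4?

7

Prior odds = 0.0003/0.9997 = 3/9997.
Combined Bayes factor of the evidence already in hand = 20 × 6 = 120.
Odds after that evidence = (3/9997) × 120 = 360/9997.
Target odds = 0.75/0.25 = 3.
Need 2ⁿ ≥ 3 ÷ (360/9997) = 9997/120.
2⁶ = 64 falls short of 9997/120 but 2⁷ = 128 reaches it, so n = 7.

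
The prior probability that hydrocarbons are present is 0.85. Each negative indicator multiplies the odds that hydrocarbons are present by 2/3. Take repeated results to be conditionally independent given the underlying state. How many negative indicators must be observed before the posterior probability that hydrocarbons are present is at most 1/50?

14

Prior odds: 0.85 ÷ 0.15 = 17/3.
Likelihood ratio per negative indicator = 2/3.
Target posterior odds = 0.02/0.98 = 1/49.
Need (17/3) × (2/3)ⁿ ≤ 1/49, i.e. (2/3)ⁿ ≤ 3/833.
(2/3)¹³ = 8192/1594323 is still above 3/833 but (2/3)¹⁴ = 16384/4782969 is at or below it, so n = 14.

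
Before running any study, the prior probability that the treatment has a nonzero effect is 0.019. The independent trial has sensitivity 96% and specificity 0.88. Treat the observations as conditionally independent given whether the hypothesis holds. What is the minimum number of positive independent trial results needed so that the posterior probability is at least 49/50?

4

Prior odds = 0.019/0.981 = 19/981.
False-positive rate = 1 − 0.88 = 0.12; likelihood ratio of a positive = 0.96/0.12 = 8.
Target posterior odds = 0.98/0.02 = 49.
Need (19/981) × 8ⁿ ≥ 49, i.e. 8ⁿ ≥ 48069/19.
8³ = 512 falls short of 48069/19 but 8⁴ = 4096 reaches it, so n = 4.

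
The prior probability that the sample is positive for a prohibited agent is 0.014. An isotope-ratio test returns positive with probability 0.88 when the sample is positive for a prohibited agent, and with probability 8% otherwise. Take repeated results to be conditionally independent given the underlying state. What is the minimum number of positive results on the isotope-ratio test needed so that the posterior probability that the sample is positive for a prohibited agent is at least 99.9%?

Prior odds: 0.014 ÷ 0.986 = 7/493.
Likelihood ratio of a positive result = 0.88/0.08 = 11.
Target posterior odds = 0.999/0.001 = 999.
Need (7/493) × 11ⁿ ≥ 999, i.e. 11ⁿ ≥ 492507/7.
11⁴ = 14641 falls short of 492507/7 but 11⁵ = 161051 reaches it, so n = 5.

5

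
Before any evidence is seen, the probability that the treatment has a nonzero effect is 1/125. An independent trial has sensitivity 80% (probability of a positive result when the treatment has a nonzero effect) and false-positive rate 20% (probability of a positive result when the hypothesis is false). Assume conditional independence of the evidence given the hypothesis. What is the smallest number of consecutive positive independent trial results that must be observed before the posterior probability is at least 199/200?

8

Prior odds: 0.008 ÷ 0.992 = 1/124.
Likelihood ratio of a positive result = 0.8/0.2 = 4.
Target posterior odds = 0.995/0.005 = 199.
Need (1/124) × 4ⁿ ≥ 199, i.e. 4ⁿ ≥ 24676.
4⁷ = 16384 falls short of 24676 but 4⁸ = 65536 reaches it, so n = 8.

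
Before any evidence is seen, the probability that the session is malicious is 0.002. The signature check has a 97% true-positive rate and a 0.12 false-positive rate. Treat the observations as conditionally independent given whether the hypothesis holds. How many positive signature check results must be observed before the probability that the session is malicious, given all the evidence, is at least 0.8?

Prior odds: 0.002 ÷ 0.998 = 1/499.
Likelihood ratio of a positive result = 0.97/0.12 = 97/12.
Target posterior odds = 0.8/0.2 = 4.
Require (97/12)ⁿ ≥ 4 ÷ (1/499) = 1996.
(97/12)³ = 912673/1728 falls short of 1996 but (97/12)⁴ = 88529281/20736 reaches it, so n = 4.

4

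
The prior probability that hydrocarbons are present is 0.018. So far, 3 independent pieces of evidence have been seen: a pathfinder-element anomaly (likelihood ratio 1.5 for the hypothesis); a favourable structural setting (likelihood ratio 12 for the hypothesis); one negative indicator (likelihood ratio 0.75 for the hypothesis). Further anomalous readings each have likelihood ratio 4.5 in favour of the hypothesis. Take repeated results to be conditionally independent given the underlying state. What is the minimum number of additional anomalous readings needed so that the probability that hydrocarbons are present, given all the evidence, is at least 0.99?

Prior odds = 0.018/0.982 = 9/491.
Combined Bayes factor of the evidence already in hand = 1.5 × 12 × 0.75 = 13.5.
Odds after that evidence = (9/491) × 13.5 = 243/982.
Target odds = 0.99/0.01 = 99.
Need 4.5ⁿ ≥ 99 ÷ (243/982) = 10802/27.
4.5³ = 91.125 falls short of 10802/27 but 4.5⁴ = 410.0625 reaches it, so n = 4.

4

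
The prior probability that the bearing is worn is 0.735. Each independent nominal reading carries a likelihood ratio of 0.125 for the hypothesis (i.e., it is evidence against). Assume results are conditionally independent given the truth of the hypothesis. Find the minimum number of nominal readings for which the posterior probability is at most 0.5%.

4

Prior odds: 0.735 ÷ 0.265 = 147/53.
Likelihood ratio per nominal reading = 0.125.
Target posterior odds = 0.005/0.995 = 1/199.
Require 0.125ⁿ ≤ 1/199 ÷ (147/53) = 53/29253.
0.125³ = 0.001953125 is still above 53/29253 but 0.125⁴ = 1/4096 is at or below it, so n = 4.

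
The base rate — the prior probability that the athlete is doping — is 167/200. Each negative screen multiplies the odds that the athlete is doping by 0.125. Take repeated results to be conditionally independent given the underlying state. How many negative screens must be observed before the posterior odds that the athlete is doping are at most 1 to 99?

Prior odds = 0.835/0.165 = 167/33.
Likelihood ratio per negative screen = 0.125.
Target odds = 1/99.
Require 0.125ⁿ ≤ 1/99 ÷ (167/33) = 1/501.
0.125² = 0.015625 is still above 1/501 but 0.125³ = 0.001953125 is at or below it, so n = 3.

3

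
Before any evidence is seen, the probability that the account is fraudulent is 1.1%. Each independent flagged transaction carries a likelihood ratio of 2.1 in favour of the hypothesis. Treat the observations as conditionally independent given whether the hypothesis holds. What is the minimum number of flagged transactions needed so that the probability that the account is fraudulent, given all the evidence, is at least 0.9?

Prior odds: 0.011 ÷ 0.989 = 11/989.
Likelihood ratio per flagged transaction = 2.1.
Target odds: 0.9 ÷ 0.1 = 9.
Need (11/989) × 2.1ⁿ ≥ 9, i.e. 2.1ⁿ ≥ 8901/11.
2.1⁹ ≈794.28 falls short of 8901/11 but 2.1¹⁰ ≈1667.99 reaches it, so n = 10.

10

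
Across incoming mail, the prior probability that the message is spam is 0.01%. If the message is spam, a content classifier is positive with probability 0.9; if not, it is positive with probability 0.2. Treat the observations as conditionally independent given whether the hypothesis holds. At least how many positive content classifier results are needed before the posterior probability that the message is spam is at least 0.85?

Prior odds: 0.0001 ÷ 0.9999 = 1/9999.
Likelihood ratio of a positive = 0.9/0.2 = 4.5.
Target odds: 0.85 ÷ 0.15 = 17/3.
Need (1/9999) × 4.5ⁿ ≥ 17/3, i.e. 4.5ⁿ ≥ 56661.
4.5⁷ = 4782969/128 falls short of 56661 but 4.5⁸ = 43046721/256 reaches it, so n = 8.

8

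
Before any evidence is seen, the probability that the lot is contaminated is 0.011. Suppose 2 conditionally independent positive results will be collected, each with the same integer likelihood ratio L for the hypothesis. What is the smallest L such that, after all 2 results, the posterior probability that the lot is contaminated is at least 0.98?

67

Prior odds = 0.011/0.989 = 11/989.
Target odds = 0.98/0.02 = 49.
Need L² ≥ 49 ÷ (11/989) = 48461/11.
66² = 4356 < 48461/11 ≤ 4489 = 67², so L = 67.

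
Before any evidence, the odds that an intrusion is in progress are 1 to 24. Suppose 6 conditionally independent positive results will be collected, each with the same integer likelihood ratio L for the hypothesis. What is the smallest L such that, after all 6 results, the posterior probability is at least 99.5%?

5

Prior odds = 1/24.
Target odds = 0.995/0.005 = 199.
Need L⁶ ≥ 199 ÷ (1/24) = 4776.
4⁶ = 4096 < 4776 ≤ 15625 = 5⁶, so L = 5.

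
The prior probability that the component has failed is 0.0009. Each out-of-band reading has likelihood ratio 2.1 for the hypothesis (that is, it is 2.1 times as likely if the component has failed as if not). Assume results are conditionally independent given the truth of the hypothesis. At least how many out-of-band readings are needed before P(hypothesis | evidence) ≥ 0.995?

17

Prior odds: 0.0009 ÷ 0.9991 = 9/9991.
Likelihood ratio per out-of-band reading = 2.1.
Target posterior odds = 0.995/0.005 = 199.
Need (9/9991) × 2.1ⁿ ≥ 199, i.e. 2.1ⁿ ≥ 1988209/9.
2.1¹⁶ ≈143057 falls short of 1988209/9 but 2.1¹⁷ ≈300419 reaches it, so n = 17.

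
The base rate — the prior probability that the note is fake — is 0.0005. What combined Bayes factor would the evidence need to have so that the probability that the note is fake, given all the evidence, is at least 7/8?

13993

Prior odds = 0.0005/0.9995 = 1/1999.
Target odds = 0.875/0.125 = 7.
Required Bayes factor = 7 ÷ (1/1999) = 13993.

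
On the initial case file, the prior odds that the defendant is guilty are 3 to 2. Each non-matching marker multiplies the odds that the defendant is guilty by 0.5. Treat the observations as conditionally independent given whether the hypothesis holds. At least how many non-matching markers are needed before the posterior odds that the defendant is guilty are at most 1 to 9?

Prior odds = 1.5.
Likelihood ratio per non-matching marker = 0.5.
Target odds = 1/9.
Need 1.5 × 0.5ⁿ ≤ 1/9, i.e. 0.5ⁿ ≤ 2/27.
0.5³ = 0.125 is still above 2/27 but 0.5⁴ = 0.0625 is at or below it, so n = 4.

4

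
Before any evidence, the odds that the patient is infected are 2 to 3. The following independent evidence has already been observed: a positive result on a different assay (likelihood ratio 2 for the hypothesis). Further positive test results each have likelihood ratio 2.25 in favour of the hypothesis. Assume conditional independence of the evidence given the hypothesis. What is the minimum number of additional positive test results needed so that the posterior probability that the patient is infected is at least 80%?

2

Prior odds = 2/3.
Bayes factor of the evidence already in hand = 2.
Odds after that evidence = (2/3) × 2 = 4/3.
Target odds = 0.8/0.2 = 4.
Need 2.25ⁿ ≥ 4 ÷ (4/3) = 3.
2.25¹ = 2.25 falls short of 3 but 2.25² = 5.0625 reaches it, so n = 2.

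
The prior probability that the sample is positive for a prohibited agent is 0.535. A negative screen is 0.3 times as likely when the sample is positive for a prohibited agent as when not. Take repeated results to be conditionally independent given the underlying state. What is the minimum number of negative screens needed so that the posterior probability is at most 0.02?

Prior odds: 0.535 ÷ 0.465 = 107/93.
Likelihood ratio per negative screen = 0.3.
Target odds: 0.02 ÷ 0.98 = 1/49.
Need (107/93) × 0.3ⁿ ≤ 1/49, i.e. 0.3ⁿ ≤ 93/5243.
0.3³ = 0.027 is still above 93/5243 but 0.3⁴ = 0.0081 is at or below it, so n = 4.

4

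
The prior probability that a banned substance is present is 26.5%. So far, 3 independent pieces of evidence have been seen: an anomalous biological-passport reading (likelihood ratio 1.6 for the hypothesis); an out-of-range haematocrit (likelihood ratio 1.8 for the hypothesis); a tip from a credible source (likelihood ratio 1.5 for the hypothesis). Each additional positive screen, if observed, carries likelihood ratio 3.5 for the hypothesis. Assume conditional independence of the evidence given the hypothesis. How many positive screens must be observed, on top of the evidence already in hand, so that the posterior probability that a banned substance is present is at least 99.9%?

6

Prior odds = 0.265/0.735 = 53/147.
Combined Bayes factor of the evidence already in hand = 1.6 × 1.8 × 1.5 = 4.32.
Odds after that evidence = (53/147) × 4.32 = 1908/1225.
Target odds = 0.999/0.001 = 999.
Need 3.5ⁿ ≥ 999 ÷ (1908/1225) = 135975/212.
3.5⁵ = 525.21875 falls short of 135975/212 but 3.5⁶ = 1838.265625 reaches it, so n = 6.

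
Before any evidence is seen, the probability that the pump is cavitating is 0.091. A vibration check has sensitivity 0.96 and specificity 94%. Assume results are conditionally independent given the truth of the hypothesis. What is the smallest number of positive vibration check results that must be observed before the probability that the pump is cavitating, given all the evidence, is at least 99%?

3

Prior odds = 0.091/0.909 = 91/909.
False-positive rate = 1 − 0.94 = 0.06; likelihood ratio of a positive = 0.96/0.06 = 16.
Target posterior odds = 0.99/0.01 = 99.
Require 16ⁿ ≥ 99 ÷ (91/909) = 89991/91.
16² = 256 falls short of 89991/91 but 16³ = 4096 reaches it, so n = 3.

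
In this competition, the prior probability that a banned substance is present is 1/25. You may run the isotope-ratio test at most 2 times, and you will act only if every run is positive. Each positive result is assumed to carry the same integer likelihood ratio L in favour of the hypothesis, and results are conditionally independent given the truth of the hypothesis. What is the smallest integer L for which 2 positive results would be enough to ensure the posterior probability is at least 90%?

15

Prior odds = 0.04/0.96 = 1/24.
Target odds = 0.9/0.1 = 9.
Need L² ≥ 9 ÷ (1/24) = 216.
14² = 196 < 216 ≤ 225 = 15², so L = 15.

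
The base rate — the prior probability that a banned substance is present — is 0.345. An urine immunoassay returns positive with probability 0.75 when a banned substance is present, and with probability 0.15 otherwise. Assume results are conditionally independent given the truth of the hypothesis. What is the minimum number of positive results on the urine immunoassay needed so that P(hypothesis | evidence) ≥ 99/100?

4

Prior odds: 0.345 ÷ 0.655 = 69/131.
Likelihood ratio of a positive result = 0.75/0.15 = 5.
Target posterior odds = 0.99/0.01 = 99.
Require 5ⁿ ≥ 99 ÷ (69/131) = 4323/23.
5³ = 125 falls short of 4323/23 but 5⁴ = 625 reaches it, so n = 4.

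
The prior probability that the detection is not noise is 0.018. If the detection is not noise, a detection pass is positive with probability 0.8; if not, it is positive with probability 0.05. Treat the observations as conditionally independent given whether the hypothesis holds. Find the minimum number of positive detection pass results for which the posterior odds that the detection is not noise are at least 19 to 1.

Prior odds: 0.018 ÷ 0.982 = 9/491.
Likelihood ratio of a positive = 0.8/0.05 = 16.
Target odds = 19.
Need (9/491) × 16ⁿ ≥ 19, i.e. 16ⁿ ≥ 9329/9.
16² = 256 falls short of 9329/9 but 16³ = 4096 reaches it, so n = 3.

3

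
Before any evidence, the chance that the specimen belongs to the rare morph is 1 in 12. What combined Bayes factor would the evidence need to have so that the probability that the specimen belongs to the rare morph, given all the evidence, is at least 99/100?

Prior odds = (1/12)/(11/12) = 1/11.
Target odds = 0.99/0.01 = 99.
Required Bayes factor = 99 ÷ (1/11) = 1089.

1089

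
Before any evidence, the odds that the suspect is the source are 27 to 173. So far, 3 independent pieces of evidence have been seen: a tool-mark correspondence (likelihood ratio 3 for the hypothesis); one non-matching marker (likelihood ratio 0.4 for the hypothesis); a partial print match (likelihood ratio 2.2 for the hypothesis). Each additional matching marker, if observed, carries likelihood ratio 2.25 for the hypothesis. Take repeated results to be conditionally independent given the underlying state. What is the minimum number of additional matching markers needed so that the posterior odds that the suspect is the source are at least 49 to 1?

Prior odds = 27/173.
Combined Bayes factor of the evidence already in hand = 3 × 0.4 × 2.2 = 2.64.
Odds after that evidence = (27/173) × 2.64 = 1782/4325.
Target odds = 49.
Need 2.25ⁿ ≥ 49 ÷ (1782/4325) = 211925/1782.
2.25⁵ = 59049/1024 falls short of 211925/1782 but 2.25⁶ = 531441/4096 reaches it, so n = 6.

6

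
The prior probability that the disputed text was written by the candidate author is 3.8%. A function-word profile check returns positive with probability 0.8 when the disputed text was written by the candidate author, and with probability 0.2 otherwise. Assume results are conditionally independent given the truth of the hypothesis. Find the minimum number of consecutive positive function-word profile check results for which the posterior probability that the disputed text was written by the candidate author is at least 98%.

Prior odds: 0.038 ÷ 0.962 = 19/481.
Likelihood ratio of a positive result = 0.8/0.2 = 4.
Target odds: 0.98 ÷ 0.02 = 49.
Require 4ⁿ ≥ 49 ÷ (19/481) = 23569/19.
4⁵ = 1024 falls short of 23569/19 but 4⁶ = 4096 reaches it, so n = 6.

6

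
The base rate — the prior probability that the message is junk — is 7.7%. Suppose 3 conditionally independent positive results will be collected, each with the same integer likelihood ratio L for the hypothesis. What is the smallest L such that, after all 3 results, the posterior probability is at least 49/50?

9

Prior odds = 0.077/0.923 = 77/923.
Target odds = 0.98/0.02 = 49.
Need L³ ≥ 49 ÷ (77/923) = 6461/11.
8³ = 512 < 6461/11 ≤ 729 = 9³, so L = 9.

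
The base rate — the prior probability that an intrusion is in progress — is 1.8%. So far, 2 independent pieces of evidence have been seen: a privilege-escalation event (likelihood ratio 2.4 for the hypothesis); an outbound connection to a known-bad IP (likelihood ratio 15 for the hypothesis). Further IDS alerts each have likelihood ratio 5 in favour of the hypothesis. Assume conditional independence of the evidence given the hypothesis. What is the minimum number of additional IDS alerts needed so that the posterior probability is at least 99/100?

Prior odds = 0.018/0.982 = 9/491.
Combined Bayes factor of the evidence already in hand = 2.4 × 15 = 36.
Odds after that evidence = (9/491) × 36 = 324/491.
Target odds = 0.99/0.01 = 99.
Need 5ⁿ ≥ 99 ÷ (324/491) = 5401/36.
5³ = 125 falls short of 5401/36 but 5⁴ = 625 reaches it, so n = 4.

4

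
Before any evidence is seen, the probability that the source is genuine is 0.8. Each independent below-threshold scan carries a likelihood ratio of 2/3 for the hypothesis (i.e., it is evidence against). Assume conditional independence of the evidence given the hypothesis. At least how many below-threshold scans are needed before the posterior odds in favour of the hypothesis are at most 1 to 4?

7

Prior odds: 0.8 ÷ 0.2 = 4.
Likelihood ratio per below-threshold scan = 2/3.
Target odds = 0.25.
Require (2/3)ⁿ ≤ 0.25 ÷ 4 = 0.0625.
(2/3)⁶ = 64/729 is still above 0.0625 but (2/3)⁷ = 128/2187 is at or below it, so n = 7.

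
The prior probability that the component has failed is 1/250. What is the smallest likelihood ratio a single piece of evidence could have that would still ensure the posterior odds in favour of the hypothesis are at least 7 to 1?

Prior odds = 0.004/0.996 = 1/249.
Target odds = 7.
Required Bayes factor = 7 ÷ (1/249) = 1743.

1743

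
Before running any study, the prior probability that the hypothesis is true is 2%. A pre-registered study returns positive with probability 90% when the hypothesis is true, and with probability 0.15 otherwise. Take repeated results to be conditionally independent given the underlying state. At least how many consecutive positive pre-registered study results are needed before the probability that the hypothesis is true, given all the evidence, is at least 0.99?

5

Prior odds: 0.02 ÷ 0.98 = 1/49.
Likelihood ratio of a positive result = 0.9/0.15 = 6.
Target odds: 0.99 ÷ 0.01 = 99.
Require 6ⁿ ≥ 99 ÷ (1/49) = 4851.
6⁴ = 1296 falls short of 4851 but 6⁵ = 7776 reaches it, so n = 5.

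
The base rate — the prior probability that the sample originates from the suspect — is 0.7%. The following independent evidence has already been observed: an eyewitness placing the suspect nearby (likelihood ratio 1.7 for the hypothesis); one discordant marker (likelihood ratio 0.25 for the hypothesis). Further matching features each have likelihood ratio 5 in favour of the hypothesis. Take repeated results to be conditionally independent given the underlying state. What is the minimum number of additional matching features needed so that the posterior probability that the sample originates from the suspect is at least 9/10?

Prior odds = 0.007/0.993 = 7/993.
Combined Bayes factor of the evidence already in hand = 1.7 × 0.25 = 0.425.
Odds after that evidence = (7/993) × 0.425 = 119/39720.
Target odds = 0.9/0.1 = 9.
Need 5ⁿ ≥ 9 ÷ (119/39720) = 357480/119.
5⁴ = 625 falls short of 357480/119 but 5⁵ = 3125 reaches it, so n = 5.

5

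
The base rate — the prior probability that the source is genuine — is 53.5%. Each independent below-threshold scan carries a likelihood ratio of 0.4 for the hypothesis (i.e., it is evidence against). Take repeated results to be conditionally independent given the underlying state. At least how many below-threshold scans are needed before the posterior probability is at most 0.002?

7

Prior odds: 0.535 ÷ 0.465 = 107/93.
Likelihood ratio per below-threshold scan = 0.4.
Target odds: 0.002 ÷ 0.998 = 1/499.
Need (107/93) × 0.4ⁿ ≤ 1/499, i.e. 0.4ⁿ ≤ 93/53393.
0.4⁶ = 64/15625 is still above 93/53393 but 0.4⁷ = 128/78125 is at or below it, so n = 7.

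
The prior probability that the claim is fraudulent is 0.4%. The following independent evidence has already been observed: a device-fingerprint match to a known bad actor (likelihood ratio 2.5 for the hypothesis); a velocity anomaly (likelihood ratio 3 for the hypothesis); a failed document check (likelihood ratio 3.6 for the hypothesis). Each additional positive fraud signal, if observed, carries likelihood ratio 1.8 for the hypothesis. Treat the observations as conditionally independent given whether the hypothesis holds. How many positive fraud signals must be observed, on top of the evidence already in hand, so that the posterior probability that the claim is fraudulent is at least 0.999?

16

Prior odds = 0.004/0.996 = 1/249.
Combined Bayes factor of the evidence already in hand = 2.5 × 3 × 3.6 = 27.
Odds after that evidence = (1/249) × 27 = 9/83.
Target odds = 0.999/0.001 = 999.
Need 1.8ⁿ ≥ 999 ÷ (9/83) = 9213.
1.8¹⁵ ≈6746.64 falls short of 9213 but 1.8¹⁶ ≈12144 reaches it, so n = 16.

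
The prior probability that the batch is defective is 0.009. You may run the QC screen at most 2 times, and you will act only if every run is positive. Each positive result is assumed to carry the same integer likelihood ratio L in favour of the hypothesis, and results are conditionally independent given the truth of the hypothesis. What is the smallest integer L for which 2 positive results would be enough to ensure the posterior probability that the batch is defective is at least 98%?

Prior odds = 0.009/0.991 = 9/991.
Target odds = 0.98/0.02 = 49.
Need L² ≥ 49 ÷ (9/991) = 48559/9.
73² = 5329 < 48559/9 ≤ 5476 = 74², so L = 74.

74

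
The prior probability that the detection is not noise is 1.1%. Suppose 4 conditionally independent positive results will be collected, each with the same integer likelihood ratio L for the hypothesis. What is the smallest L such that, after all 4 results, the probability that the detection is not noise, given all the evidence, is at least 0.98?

9

Prior odds = 0.011/0.989 = 11/989.
Target odds = 0.98/0.02 = 49.
Need L⁴ ≥ 49 ÷ (11/989) = 48461/11.
8⁴ = 4096 < 48461/11 ≤ 6561 = 9⁴, so L = 9.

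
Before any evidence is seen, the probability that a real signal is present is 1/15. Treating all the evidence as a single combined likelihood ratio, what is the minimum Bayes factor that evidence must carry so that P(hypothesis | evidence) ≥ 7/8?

Prior odds = (1/15)/(14/15) = 1/14.
Target odds = 0.875/0.125 = 7.
Required Bayes factor = 7 ÷ (1/14) = 98.

98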